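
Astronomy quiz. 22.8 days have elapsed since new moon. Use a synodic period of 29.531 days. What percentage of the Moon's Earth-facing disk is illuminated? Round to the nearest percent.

Elongation θ = 360° × 22.8/29.531 ≈ 277.9°.
cos 277.9° = 0.138, so f = (1 − 0.138)/2 = 0.431, so 43%.

43%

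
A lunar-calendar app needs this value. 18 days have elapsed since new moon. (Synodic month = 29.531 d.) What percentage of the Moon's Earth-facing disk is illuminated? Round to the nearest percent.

The Moon has covered 18/29.531 of its cycle, so θ ≈ 360° × 18/29.531 = 219.4°.
Illuminated fraction = (1 − cos 219.4°)/2 = (1 − (-0.772))/2 ≈ 0.886, so 89%.

89%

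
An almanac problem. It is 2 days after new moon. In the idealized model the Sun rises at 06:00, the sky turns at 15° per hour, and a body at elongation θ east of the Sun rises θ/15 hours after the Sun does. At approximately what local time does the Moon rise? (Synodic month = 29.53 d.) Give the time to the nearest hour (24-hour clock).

08:00

Elongation θ = 360° × 2/29.53 ≈ 24.4°.
At 15° of sky rotation per hour, 24.4° corresponds to a 1.63 h lag.
06:00 + 1.63 h ≈ 07:38 → 08:00 to the nearest hour.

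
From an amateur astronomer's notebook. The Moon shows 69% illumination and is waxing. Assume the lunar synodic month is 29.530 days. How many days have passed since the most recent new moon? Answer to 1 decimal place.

cos θ = 1 − 2f = -0.380, giving a principal value of 112.3°.
Before full moon the principal value applies: θ = 112.3°.
That fraction of the synodic month is 112.3/360 × 29.530 d ≈ 9.21 d.

9.2 days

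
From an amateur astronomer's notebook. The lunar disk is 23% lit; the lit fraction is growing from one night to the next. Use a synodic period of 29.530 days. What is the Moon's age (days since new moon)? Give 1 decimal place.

4.7 days

Invert f = (1 − cos θ)/2 to get cos θ = 1 − 2(0.23) = 0.540, hence θ₀ = arccos 0.540 = 57.3°.
Before full moon the principal value applies: θ = 57.3°.
At 360°/29.530 d per day, 57.3° corresponds to 4.70 days.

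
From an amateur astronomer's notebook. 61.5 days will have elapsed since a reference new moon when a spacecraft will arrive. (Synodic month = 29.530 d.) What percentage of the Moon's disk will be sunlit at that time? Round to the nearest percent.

Reduce mod P: 61.5 − 2×29.530 = 2.44 d into the current lunation.
Phase angle: θ = 360°·(2.44 d)/(29.530 d) = 29.7°.
Illuminated fraction = (1 − cos 29.7°)/2 = (1 − 0.868)/2 ≈ 0.066, so 7%.

7%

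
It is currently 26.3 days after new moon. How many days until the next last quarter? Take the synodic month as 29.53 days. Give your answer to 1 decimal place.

25.4 days

Last quarter occurs at elongation 270°, i.e. at age 29.53 × 270/360 = 22.148 d.
Already past this cycle's last quarter; the next is at 22.148 + 29.53 = 51.678 d, so 51.678 − 26.3 = 25.378 days.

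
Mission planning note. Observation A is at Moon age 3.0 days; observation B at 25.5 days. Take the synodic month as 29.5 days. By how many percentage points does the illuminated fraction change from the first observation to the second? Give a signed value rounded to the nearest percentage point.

θ₁ = 360° × 3.0/29.5 = 36.6°, f₁ = (1 − cos θ₁)/2 = 0.099.
θ₂ = 360° × 25.5/29.5 = 311.2°, f₂ = (1 − cos θ₂)/2 = 0.171.
Change = f₂ − f₁ = +0.072 → +7 percentage points.

+7 pp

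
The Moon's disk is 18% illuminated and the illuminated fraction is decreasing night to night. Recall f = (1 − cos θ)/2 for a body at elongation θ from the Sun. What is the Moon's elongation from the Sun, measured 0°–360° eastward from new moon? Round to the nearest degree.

cos θ = 1 − 2f = 0.640, giving a principal value of 50.2°.
Since the Moon is past full (waning), take the reflex angle: θ = 360° − 50.2° = 309.8°.

310°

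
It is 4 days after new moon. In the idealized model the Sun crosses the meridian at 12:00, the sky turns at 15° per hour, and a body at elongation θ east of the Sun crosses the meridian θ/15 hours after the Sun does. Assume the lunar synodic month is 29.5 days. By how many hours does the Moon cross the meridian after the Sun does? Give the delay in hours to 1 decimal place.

Phase angle: θ = 360°·(4 d)/(29.5 d) = 48.8°.
At 15° of sky rotation per hour, 48.8° corresponds to a 3.25 h lag.
So the Moon crosses the meridian 3.25 h after the Sun.

3.3 h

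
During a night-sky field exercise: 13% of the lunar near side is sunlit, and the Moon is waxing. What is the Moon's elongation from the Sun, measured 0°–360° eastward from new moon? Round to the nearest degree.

From f = (1 − cos θ)/2: cos θ = 1 − 2×0.13 = 0.740; arccos → 42.3°.
The Moon is waxing (0°–180°), so θ = 42.3° directly.

42°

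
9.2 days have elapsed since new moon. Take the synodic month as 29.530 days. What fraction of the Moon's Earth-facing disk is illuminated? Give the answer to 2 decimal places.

Elongation θ = 360° × 9.2/29.530 ≈ 112.2°.
Illuminated fraction = (1 − cos 112.2°)/2 = (1 − (-0.377))/2 ≈ 0.689.

0.69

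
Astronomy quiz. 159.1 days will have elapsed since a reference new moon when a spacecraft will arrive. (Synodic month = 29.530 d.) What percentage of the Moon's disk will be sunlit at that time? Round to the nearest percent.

159.1/29.530 = 5.388 lunations, so 5 complete cycles and 11.45 d into the next.
The Moon has covered 11.45/29.530 of its cycle, so θ ≈ 360° × 11.45/29.530 = 139.6°.
cos 139.6° = (-0.761), so f = (1 − (-0.761))/2 = 0.881, so 88%.

88%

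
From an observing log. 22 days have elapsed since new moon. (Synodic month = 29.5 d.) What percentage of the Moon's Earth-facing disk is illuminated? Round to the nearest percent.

51%

The Moon has covered 22/29.5 of its cycle, so θ ≈ 360° × 22/29.5 = 268.5°.
With cos θ = (-0.027), the lit fraction is (1 − (-0.027))/2 ≈ 0.513, so 51%.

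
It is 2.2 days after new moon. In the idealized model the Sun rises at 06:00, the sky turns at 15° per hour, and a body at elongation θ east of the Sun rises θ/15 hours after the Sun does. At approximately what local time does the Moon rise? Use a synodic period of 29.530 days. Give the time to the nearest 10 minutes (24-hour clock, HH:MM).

07:50

Elongation θ = 360° × 2.2/29.530 ≈ 26.8°.
At 15° of sky rotation per hour, 26.8° corresponds to a 1.79 h lag.
06:00 + 1.788 h ≈ 07:47 → 07:50 to the nearest ten minutes.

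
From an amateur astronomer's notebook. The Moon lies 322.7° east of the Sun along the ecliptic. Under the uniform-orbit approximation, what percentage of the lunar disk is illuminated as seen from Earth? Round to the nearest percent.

10%

f = (1 − cos 322.7°)/2 = (1 − 0.795)/2 ≈ 0.102, i.e. 10%.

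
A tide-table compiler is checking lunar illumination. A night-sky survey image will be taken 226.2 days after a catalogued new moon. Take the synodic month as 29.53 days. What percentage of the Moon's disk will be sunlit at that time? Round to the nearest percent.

77%

Reduce mod P: 226.2 − 7×29.53 = 19.49 d into the current lunation.
Phase angle: θ = 360°·(19.49 d)/(29.53 d) = 237.6°.
With cos θ = (-0.536), the lit fraction is (1 − (-0.536))/2 ≈ 0.768, so 77%.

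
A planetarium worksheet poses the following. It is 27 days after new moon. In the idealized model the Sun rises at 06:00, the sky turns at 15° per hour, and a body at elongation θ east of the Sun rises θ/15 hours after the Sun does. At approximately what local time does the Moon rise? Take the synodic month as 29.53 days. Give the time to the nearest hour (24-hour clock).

Elongation θ = 360° × 27/29.53 ≈ 329.2°.
At 15° of sky rotation per hour, 329.2° corresponds to a 21.94 h lag.
06:00 + 21.94 h ≈ 03:57 → 04:00 to the nearest hour.

04:00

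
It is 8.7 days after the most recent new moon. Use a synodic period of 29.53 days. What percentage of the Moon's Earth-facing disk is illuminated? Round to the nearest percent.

64%

The Moon has covered 8.7/29.53 of its cycle, so θ ≈ 360° × 8.7/29.53 = 106.1°.
With cos θ = (-0.277), the lit fraction is (1 − (-0.277))/2 ≈ 0.638, so 64%.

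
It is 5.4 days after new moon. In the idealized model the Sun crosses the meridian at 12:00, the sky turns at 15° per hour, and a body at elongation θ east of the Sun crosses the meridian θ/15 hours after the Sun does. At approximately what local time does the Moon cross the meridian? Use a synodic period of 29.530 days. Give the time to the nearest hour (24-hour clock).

Elongation θ = 360° × 5.4/29.530 ≈ 65.8°.
The Moon trails the Sun by θ/15 = 65.8/15 ≈ 4.39 hours.
12:00 + 4.39 h ≈ 16:23 → 16:00 to the nearest hour.

16:00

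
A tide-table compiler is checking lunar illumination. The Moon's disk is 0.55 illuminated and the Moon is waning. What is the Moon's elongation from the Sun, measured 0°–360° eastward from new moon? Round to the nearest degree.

264°

Invert f = (1 − cos θ)/2 to get cos θ = 1 − 2(0.55) = -0.100, hence θ₀ = arccos -0.100 = 95.7°.
A waning Moon lies in 180°–360°, so θ = 360° − 95.7° = 264.3°.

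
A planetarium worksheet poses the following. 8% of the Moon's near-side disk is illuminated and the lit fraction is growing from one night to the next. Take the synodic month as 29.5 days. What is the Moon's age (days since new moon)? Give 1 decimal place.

2.7 days

From f = (1 − cos θ)/2: cos θ = 1 − 2×0.08 = 0.840; arccos → 32.9°.
Before full moon the principal value applies: θ = 32.9°.
At 360°/29.5 d per day, 32.9° corresponds to 2.69 days.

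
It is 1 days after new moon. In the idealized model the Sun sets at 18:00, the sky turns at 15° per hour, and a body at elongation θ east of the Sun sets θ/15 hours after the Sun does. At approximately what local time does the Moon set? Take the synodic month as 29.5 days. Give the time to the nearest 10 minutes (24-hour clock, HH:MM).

Elongation θ = 360° × 1/29.5 ≈ 12.2°.
At 15° of sky rotation per hour, 12.2° corresponds to a 0.81 h lag.
18:00 + 0.814 h ≈ 18:49 → 18:50 to the nearest ten minutes.

18:50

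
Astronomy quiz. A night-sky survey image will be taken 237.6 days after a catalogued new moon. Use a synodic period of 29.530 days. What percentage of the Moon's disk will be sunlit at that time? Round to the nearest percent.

237.6/29.530 = 8.046 lunations, so 8 complete cycles and 1.36 d into the next.
Phase angle: θ = 360°·(1.36 d)/(29.530 d) = 16.6°.
Illuminated fraction = (1 − cos 16.6°)/2 = (1 − 0.958)/2 ≈ 0.021, so 2%.

2%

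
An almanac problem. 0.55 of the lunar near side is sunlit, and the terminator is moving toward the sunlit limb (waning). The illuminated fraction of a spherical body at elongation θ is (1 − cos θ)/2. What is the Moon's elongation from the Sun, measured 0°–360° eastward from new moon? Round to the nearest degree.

Invert f = (1 − cos θ)/2 to get cos θ = 1 − 2(0.55) = -0.100, hence θ₀ = arccos -0.100 = 95.7°.
Since the Moon is past full (waning), take the reflex angle: θ = 360° − 95.7° = 264.3°.

264°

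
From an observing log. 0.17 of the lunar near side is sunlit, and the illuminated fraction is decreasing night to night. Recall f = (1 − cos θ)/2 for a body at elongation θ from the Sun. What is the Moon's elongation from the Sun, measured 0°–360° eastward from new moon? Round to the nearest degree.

Invert f = (1 − cos θ)/2 to get cos θ = 1 − 2(0.17) = 0.660, hence θ₀ = arccos 0.660 = 48.7°.
A waning Moon lies in 180°–360°, so θ = 360° − 48.7° = 311.3°.

311°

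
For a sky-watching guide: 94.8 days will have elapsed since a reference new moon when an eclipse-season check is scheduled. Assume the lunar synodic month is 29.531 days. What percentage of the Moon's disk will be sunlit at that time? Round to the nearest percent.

94.8/29.531 = 3.210 lunations, so 3 complete cycles and 6.21 d into the next.
The Moon has covered 6.21/29.531 of its cycle, so θ ≈ 360° × 6.21/29.531 = 75.7°.
With cos θ = 0.248, the lit fraction is (1 − 0.248)/2 ≈ 0.376, so 38%.

38%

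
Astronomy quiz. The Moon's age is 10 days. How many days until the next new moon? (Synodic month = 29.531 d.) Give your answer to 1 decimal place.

One full lunation from the last new moon is 29.531 d; remaining = 29.531 − 10 = 19.531 d.

19.5 days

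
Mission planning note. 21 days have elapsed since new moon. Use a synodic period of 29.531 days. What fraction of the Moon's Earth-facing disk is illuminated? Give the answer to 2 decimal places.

0.62

The Moon has covered 21/29.531 of its cycle, so θ ≈ 360° × 21/29.531 = 256.0°.
Illuminated fraction = (1 − cos 256.0°)/2 = (1 − (-0.242))/2 ≈ 0.621.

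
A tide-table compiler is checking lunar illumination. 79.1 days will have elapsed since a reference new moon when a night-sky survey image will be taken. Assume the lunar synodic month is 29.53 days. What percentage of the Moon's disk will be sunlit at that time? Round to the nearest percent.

72%

79.1/29.53 = 2.679 lunations, so 2 complete cycles and 20.04 d into the next.
Phase angle: θ = 360°·(20.04 d)/(29.53 d) = 244.3°.
Illuminated fraction = (1 − cos 244.3°)/2 = (1 − (-0.434))/2 ≈ 0.717, so 72%.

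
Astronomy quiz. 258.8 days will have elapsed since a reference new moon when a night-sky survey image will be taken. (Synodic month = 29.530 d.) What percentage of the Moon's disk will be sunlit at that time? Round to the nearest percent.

Reduce mod P: 258.8 − 8×29.530 = 22.56 d into the current lunation.
The Moon has covered 22.56/29.530 of its cycle, so θ ≈ 360° × 22.56/29.530 = 275.0°.
With cos θ = 0.088, the lit fraction is (1 − 0.088)/2 ≈ 0.456, so 46%.

46%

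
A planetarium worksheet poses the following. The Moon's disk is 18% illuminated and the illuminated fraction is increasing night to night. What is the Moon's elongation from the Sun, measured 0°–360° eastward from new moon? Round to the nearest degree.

Invert f = (1 − cos θ)/2 to get cos θ = 1 − 2(0.18) = 0.640, hence θ₀ = arccos 0.640 = 50.2°.
Waxing ⇒ before full, so θ = 50.2°.

50°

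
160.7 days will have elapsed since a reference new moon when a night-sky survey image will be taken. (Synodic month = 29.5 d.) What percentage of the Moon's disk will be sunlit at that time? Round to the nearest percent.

160.7 d spans 5 complete synodic months (5 × 29.5 = 147.50 d) plus 13.20 d.
The Moon has covered 13.20/29.5 of its cycle, so θ ≈ 360° × 13.20/29.5 = 161.1°.
Illuminated fraction = (1 − cos 161.1°)/2 = (1 − (-0.946))/2 ≈ 0.973, so 97%.

97%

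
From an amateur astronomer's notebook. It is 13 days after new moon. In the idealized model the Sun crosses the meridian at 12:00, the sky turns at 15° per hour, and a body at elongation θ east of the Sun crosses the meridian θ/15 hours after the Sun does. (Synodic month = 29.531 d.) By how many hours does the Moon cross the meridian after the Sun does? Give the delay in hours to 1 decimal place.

Phase angle: θ = 360°·(13 d)/(29.531 d) = 158.5°.
At 15° of sky rotation per hour, 158.5° corresponds to a 10.57 h lag.
So the Moon crosses the meridian 10.57 h after the Sun.

10.6 h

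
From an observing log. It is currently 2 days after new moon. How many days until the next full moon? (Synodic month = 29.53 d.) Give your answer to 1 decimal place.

12.8 days

Full moon is 0.5 of the way through the cycle: age 0.5 × 29.53 = 14.765 d.
That is 14.765 − 2 = 12.765 days ahead.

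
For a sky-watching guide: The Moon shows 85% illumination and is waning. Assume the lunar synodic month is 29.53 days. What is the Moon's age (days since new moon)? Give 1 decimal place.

cos θ = 1 − 2f = -0.700, giving a principal value of 134.4°.
Waning ⇒ past full, so θ = 360° − 134.4° = 225.6°.
Age = 29.53 × 225.6°/360° ≈ 18.50 days.

18.5 days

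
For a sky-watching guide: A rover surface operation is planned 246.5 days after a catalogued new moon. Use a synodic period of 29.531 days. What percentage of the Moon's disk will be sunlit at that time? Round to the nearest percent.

Reduce mod P: 246.5 − 8×29.531 = 10.25 d into the current lunation.
Phase angle: θ = 360°·(10.25 d)/(29.531 d) = 125.0°.
cos 125.0° = (-0.573), so f = (1 − (-0.573))/2 = 0.787, so 79%.

79%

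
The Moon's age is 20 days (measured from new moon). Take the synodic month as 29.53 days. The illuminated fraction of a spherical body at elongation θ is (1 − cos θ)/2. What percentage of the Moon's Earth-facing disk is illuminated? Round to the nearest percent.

72%

Elongation θ = 360° × 20/29.53 ≈ 243.8°.
cos 243.8° = (-0.441), so f = (1 − (-0.441))/2 = 0.721, so 72%.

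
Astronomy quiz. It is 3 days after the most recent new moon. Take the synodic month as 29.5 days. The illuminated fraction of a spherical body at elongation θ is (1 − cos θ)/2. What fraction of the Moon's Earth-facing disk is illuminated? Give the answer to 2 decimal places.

Elongation θ = 360° × 3/29.5 ≈ 36.6°.
cos 36.6° = 0.803, so f = (1 − 0.803)/2 = 0.099.

0.10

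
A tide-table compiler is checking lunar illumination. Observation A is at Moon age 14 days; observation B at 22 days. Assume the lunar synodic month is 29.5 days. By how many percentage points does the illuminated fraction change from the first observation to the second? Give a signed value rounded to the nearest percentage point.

-48 pp

First observation: θ = 360°·14/29.5 = 170.8°, so f = 0.994.
Second observation: θ = 268.5°, f = 0.513.
Δf = 0.513 − 0.994 = -0.480, i.e. -48 pp.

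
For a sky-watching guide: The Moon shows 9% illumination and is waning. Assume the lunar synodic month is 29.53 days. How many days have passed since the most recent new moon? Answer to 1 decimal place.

26.7 days

From f = (1 − cos θ)/2: cos θ = 1 − 2×0.09 = 0.820; arccos → 34.9°.
Waning ⇒ past full, so θ = 360° − 34.9° = 325.1°.
Age = 29.53 × 325.1°/360° ≈ 26.67 days.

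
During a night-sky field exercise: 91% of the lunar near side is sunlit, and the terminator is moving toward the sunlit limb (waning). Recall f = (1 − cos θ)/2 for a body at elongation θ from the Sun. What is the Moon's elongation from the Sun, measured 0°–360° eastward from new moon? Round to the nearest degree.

Invert f = (1 − cos θ)/2 to get cos θ = 1 − 2(0.91) = -0.820, hence θ₀ = arccos -0.820 = 145.1°.
Since the Moon is past full (waning), take the reflex angle: θ = 360° − 145.1° = 214.9°.

215°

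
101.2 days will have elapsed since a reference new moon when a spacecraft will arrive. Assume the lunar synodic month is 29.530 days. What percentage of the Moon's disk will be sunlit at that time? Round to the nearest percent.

101.2/29.530 = 3.427 lunations, so 3 complete cycles and 12.61 d into the next.
Elongation θ = 360° × 12.61/29.530 ≈ 153.7°.
With cos θ = (-0.897), the lit fraction is (1 − (-0.897))/2 ≈ 0.948, so 95%.

95%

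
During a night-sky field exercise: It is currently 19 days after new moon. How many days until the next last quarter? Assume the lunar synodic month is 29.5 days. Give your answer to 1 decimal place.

3.1 days

Last quarter occurs at elongation 270°, i.e. at age 29.5 × 270/360 = 22.125 d.
That is 22.125 − 19 = 3.125 days ahead.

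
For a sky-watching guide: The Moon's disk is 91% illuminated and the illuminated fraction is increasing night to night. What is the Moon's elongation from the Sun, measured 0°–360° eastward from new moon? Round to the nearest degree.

Invert f = (1 − cos θ)/2 to get cos θ = 1 − 2(0.91) = -0.820, hence θ₀ = arccos -0.820 = 145.1°.
Waxing ⇒ before full, so θ = 145.1°.

145°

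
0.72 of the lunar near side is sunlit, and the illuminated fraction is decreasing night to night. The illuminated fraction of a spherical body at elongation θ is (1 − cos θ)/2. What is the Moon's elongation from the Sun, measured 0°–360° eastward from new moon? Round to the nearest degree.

Invert f = (1 − cos θ)/2 to get cos θ = 1 − 2(0.72) = -0.440, hence θ₀ = arccos -0.440 = 116.1°.
Since the Moon is past full (waning), take the reflex angle: θ = 360° − 116.1° = 243.9°.

244°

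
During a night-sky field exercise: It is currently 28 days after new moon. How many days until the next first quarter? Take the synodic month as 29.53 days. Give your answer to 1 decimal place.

8.9 days

First quarter is 0.25 of the way through the cycle: age 0.25 × 29.53 = 7.383 d.
Already past this cycle's first quarter; the next is at 7.383 + 29.53 = 36.913 d, so 36.913 − 28 = 8.913 days.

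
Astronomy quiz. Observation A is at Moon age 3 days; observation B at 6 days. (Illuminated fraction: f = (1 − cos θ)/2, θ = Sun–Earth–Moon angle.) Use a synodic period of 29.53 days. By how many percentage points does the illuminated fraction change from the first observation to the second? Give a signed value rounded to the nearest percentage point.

+26 pp

First observation: θ = 360°·3/29.53 = 36.6°, so f = 0.098.
Second observation: θ = 73.1°, f = 0.355.
Δf = 0.355 − 0.098 = +0.257, i.e. +26 pp.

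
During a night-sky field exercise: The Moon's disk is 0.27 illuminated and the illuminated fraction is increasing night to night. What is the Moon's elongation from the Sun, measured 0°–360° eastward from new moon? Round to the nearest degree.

cos θ = 1 − 2f = 0.460, giving a principal value of 62.6°.
The Moon is waxing (0°–180°), so θ = 62.6° directly.

63°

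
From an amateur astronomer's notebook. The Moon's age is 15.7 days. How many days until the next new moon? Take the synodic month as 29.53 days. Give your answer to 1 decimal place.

13.8 days

The next new moon completes the synodic month: 29.53 − 15.7 = 13.830 days.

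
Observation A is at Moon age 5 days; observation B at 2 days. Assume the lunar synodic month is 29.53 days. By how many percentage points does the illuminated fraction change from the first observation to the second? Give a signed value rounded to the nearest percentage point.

-21 percentage points

First observation: θ = 360°·5/29.53 = 61.0°, so f = 0.257.
Second observation: θ = 24.4°, f = 0.045.
Δf = 0.045 − 0.257 = -0.213, i.e. -21 pp.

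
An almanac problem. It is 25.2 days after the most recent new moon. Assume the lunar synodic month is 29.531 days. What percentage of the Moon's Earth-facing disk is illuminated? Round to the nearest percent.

20%

Phase angle: θ = 360°·(25.2 d)/(29.531 d) = 307.2°.
Illuminated fraction = (1 − cos 307.2°)/2 = (1 − 0.605)/2 ≈ 0.198, so 20%.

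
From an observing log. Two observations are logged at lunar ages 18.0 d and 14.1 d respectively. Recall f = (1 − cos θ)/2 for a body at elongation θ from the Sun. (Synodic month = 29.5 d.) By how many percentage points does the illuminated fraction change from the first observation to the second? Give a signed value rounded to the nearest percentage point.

+11 percentage points

θ₁ = 360° × 18.0/29.5 = 219.7°, f₁ = (1 − cos θ₁)/2 = 0.885.
θ₂ = 360° × 14.1/29.5 = 172.1°, f₂ = (1 − cos θ₂)/2 = 0.995.
Change = f₂ − f₁ = +0.110 → +11 percentage points.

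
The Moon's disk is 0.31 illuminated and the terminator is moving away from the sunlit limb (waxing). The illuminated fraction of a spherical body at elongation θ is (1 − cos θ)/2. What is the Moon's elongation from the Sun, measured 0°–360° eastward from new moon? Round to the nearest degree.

68°

Invert f = (1 − cos θ)/2 to get cos θ = 1 − 2(0.31) = 0.380, hence θ₀ = arccos 0.380 = 67.7°.
Waxing ⇒ before full, so θ = 67.7°.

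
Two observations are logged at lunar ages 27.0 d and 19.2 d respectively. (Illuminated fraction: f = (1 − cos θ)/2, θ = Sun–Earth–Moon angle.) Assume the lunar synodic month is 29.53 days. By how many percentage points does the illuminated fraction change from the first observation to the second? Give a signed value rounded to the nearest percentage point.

First observation: θ = 360°·27.0/29.53 = 329.2°, so f = 0.071.
Second observation: θ = 234.1°, f = 0.793.
Δf = 0.793 − 0.071 = +0.723, i.e. +72 pp.

+72 percentage points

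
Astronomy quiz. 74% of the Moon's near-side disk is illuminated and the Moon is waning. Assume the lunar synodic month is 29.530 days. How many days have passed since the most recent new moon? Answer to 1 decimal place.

19.8 days

cos θ = 1 − 2f = -0.480, giving a principal value of 118.7°.
A waning Moon lies in 180°–360°, so θ = 360° − 118.7° = 241.3°.
Age = 29.530 × 241.3°/360° ≈ 19.79 days.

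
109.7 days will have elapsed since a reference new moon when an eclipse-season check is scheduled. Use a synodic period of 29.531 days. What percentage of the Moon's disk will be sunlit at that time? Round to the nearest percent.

61%

Reduce mod P: 109.7 − 3×29.531 = 21.11 d into the current lunation.
The Moon has covered 21.11/29.531 of its cycle, so θ ≈ 360° × 21.11/29.531 = 257.3°.
cos 257.3° = (-0.220), so f = (1 − (-0.220))/2 = 0.610, so 61%.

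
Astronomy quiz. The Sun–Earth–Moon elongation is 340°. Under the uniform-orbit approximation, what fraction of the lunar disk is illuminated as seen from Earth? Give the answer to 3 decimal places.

0.030

Half-versine of 340°: (1 − 0.940)/2 = 0.030.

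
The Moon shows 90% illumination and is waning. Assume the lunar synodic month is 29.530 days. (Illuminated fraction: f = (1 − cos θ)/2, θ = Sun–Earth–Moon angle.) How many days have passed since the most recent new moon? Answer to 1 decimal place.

Invert f = (1 − cos θ)/2 to get cos θ = 1 − 2(0.90) = -0.800, hence θ₀ = arccos -0.800 = 143.1°.
A waning Moon lies in 180°–360°, so θ = 360° − 143.1° = 216.9°.
Age = 29.530 × 216.9°/360° ≈ 17.79 days.

17.8 days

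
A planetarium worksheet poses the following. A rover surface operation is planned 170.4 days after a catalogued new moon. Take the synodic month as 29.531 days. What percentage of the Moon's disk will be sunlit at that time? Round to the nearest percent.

44%

Reduce mod P: 170.4 − 5×29.531 = 22.75 d into the current lunation.
The Moon has covered 22.75/29.531 of its cycle, so θ ≈ 360° × 22.75/29.531 = 277.3°.
Illuminated fraction = (1 − cos 277.3°)/2 = (1 − 0.127)/2 ≈ 0.437, so 44%.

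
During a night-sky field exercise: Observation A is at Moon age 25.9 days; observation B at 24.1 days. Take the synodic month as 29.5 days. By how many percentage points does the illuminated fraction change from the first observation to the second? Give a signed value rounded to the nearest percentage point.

θ₁ = 360° × 25.9/29.5 = 316.1°, f₁ = (1 − cos θ₁)/2 = 0.140.
θ₂ = 360° × 24.1/29.5 = 294.1°, f₂ = (1 − cos θ₂)/2 = 0.296.
Change = f₂ − f₁ = +0.156 → +16 percentage points.

+16 pp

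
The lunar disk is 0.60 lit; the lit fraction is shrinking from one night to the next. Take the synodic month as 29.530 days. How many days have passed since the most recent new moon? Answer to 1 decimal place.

cos θ = 1 − 2f = -0.200, giving a principal value of 101.5°.
Waning ⇒ past full, so θ = 360° − 101.5° = 258.5°.
At 360°/29.530 d per day, 258.5° corresponds to 21.20 days.

21.2 days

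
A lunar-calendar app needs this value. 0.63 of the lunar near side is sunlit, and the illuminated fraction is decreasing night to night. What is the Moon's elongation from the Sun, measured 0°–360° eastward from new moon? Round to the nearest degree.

Invert f = (1 − cos θ)/2 to get cos θ = 1 − 2(0.63) = -0.260, hence θ₀ = arccos -0.260 = 105.1°.
Waning ⇒ past full, so θ = 360° − 105.1° = 254.9°.

255°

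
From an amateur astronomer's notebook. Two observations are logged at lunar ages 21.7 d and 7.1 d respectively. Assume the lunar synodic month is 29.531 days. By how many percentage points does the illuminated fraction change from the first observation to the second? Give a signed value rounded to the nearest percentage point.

θ₁ = 360° × 21.7/29.531 = 264.5°, f₁ = (1 − cos θ₁)/2 = 0.548.
θ₂ = 360° × 7.1/29.531 = 86.6°, f₂ = (1 − cos θ₂)/2 = 0.470.
Change = f₂ − f₁ = -0.078 → -8 percentage points.

-8 percentage points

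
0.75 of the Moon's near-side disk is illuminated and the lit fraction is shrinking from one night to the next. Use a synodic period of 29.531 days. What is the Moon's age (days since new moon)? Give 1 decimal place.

cos θ = 1 − 2f = -0.500, giving a principal value of 120.0°.
Waning ⇒ past full, so θ = 360° − 120.0° = 240.0°.
Age = 29.531 × 240.0°/360° ≈ 19.69 days.

19.7 days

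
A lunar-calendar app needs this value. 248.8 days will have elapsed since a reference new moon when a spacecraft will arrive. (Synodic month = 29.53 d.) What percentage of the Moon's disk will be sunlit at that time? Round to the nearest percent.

248.8 d spans 8 complete synodic months (8 × 29.53 = 236.24 d) plus 12.56 d.
Elongation θ = 360° × 12.56/29.53 ≈ 153.1°.
cos 153.1° = (-0.892), so f = (1 − (-0.892))/2 = 0.946, so 95%.

95%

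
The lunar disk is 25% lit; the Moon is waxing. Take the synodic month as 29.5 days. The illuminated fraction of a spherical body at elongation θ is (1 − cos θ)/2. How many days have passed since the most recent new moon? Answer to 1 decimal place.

4.9 days

Invert f = (1 − cos θ)/2 to get cos θ = 1 − 2(0.25) = 0.500, hence θ₀ = arccos 0.500 = 60.0°.
The Moon is waxing (0°–180°), so θ = 60.0° directly.
That fraction of the synodic month is 60.0/360 × 29.5 d ≈ 4.92 d.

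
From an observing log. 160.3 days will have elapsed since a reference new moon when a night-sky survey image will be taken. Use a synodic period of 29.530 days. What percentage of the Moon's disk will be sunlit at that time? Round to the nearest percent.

160.3/29.530 = 5.428 lunations, so 5 complete cycles and 12.65 d into the next.
Elongation θ = 360° × 12.65/29.530 ≈ 154.2°.
Illuminated fraction = (1 − cos 154.2°)/2 = (1 − (-0.900))/2 ≈ 0.950, so 95%.

95%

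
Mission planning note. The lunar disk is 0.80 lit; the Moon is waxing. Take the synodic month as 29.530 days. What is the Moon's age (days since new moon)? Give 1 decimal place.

10.4 days

From f = (1 − cos θ)/2: cos θ = 1 − 2×0.80 = -0.600; arccos → 126.9°.
Before full moon the principal value applies: θ = 126.9°.
At 360°/29.530 d per day, 126.9° corresponds to 10.41 days.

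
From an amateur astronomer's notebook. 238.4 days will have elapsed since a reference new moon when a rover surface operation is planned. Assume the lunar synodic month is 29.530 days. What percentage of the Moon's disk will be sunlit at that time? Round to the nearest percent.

5%

238.4/29.530 = 8.073 lunations, so 8 complete cycles and 2.16 d into the next.
Elongation θ = 360° × 2.16/29.530 ≈ 26.3°.
Illuminated fraction = (1 − cos 26.3°)/2 = (1 − 0.896)/2 ≈ 0.052, so 5%.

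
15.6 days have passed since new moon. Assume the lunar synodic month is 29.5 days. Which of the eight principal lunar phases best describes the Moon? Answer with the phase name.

full moon

θ ≈ 360° × 15.6/29.5 = 190°, which falls in the full moon sector.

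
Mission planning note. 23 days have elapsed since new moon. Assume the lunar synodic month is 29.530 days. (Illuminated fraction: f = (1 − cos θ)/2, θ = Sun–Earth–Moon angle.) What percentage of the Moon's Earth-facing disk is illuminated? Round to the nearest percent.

Elongation θ = 360° × 23/29.530 ≈ 280.4°.
With cos θ = 0.180, the lit fraction is (1 − 0.180)/2 ≈ 0.410, so 41%.

41%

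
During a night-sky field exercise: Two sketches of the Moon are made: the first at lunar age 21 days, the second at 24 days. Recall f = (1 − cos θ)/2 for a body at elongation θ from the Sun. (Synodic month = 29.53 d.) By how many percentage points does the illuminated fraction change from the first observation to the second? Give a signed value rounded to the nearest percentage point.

-31 percentage points

θ₁ = 360° × 21/29.53 = 256.0°, f₁ = (1 − cos θ₁)/2 = 0.621.
θ₂ = 360° × 24/29.53 = 292.6°, f₂ = (1 − cos θ₂)/2 = 0.308.
Change = f₂ − f₁ = -0.313 → -31 percentage points.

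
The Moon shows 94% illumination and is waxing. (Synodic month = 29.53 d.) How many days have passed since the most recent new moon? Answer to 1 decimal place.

Invert f = (1 − cos θ)/2 to get cos θ = 1 − 2(0.94) = -0.880, hence θ₀ = arccos -0.880 = 151.6°.
Before full moon the principal value applies: θ = 151.6°.
At 360°/29.53 d per day, 151.6° corresponds to 12.44 days.

12.4 days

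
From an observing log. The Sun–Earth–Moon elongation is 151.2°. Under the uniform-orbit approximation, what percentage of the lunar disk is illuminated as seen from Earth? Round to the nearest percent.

Half-versine of 151.2°: (1 − (-0.876))/2 = 0.938, i.e. 94%.

94%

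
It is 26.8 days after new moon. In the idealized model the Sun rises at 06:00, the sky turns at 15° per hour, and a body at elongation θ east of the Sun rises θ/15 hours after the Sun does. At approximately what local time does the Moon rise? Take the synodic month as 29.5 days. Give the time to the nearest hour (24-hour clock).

04:00

The Moon has covered 26.8/29.5 of its cycle, so θ ≈ 360° × 26.8/29.5 = 327.1°.
At 15° of sky rotation per hour, 327.1° corresponds to a 21.80 h lag.
06:00 + 21.80 h ≈ 03:48 → 04:00 to the nearest hour.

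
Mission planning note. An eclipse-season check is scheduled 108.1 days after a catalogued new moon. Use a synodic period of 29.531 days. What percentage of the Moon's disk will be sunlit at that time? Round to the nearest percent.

108.1/29.531 = 3.661 lunations, so 3 complete cycles and 19.51 d into the next.
Elongation θ = 360° × 19.51/29.531 ≈ 237.8°.
cos 237.8° = (-0.533), so f = (1 − (-0.533))/2 = 0.766, so 77%.

77%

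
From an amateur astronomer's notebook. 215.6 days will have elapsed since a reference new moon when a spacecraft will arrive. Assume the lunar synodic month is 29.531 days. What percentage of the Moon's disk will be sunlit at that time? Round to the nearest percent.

215.6 d spans 7 complete synodic months (7 × 29.531 = 206.72 d) plus 8.88 d.
Phase angle: θ = 360°·(8.88 d)/(29.531 d) = 108.3°.
With cos θ = (-0.314), the lit fraction is (1 − (-0.314))/2 ≈ 0.657, so 66%.

66%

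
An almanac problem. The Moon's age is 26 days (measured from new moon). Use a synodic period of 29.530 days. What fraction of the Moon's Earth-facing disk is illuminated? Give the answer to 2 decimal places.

0.13

The Moon has covered 26/29.530 of its cycle, so θ ≈ 360° × 26/29.530 = 317.0°.
cos 317.0° = 0.731, so f = (1 − 0.731)/2 = 0.135.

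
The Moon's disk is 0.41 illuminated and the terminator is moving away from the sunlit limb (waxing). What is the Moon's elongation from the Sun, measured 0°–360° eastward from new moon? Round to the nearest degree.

80°

From f = (1 − cos θ)/2: cos θ = 1 − 2×0.41 = 0.180; arccos → 79.6°.
Waxing ⇒ before full, so θ = 79.6°.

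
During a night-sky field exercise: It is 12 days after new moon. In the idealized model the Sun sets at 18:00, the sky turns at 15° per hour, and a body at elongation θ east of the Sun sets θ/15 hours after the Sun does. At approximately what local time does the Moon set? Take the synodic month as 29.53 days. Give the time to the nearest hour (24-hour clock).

04:00

Phase angle: θ = 360°·(12 d)/(29.53 d) = 146.3°.
Delay after the Sun = 146.3° / (15°/h) ≈ 9.75 h.
18:00 + 9.75 h ≈ 03:45 → 04:00 to the nearest hour.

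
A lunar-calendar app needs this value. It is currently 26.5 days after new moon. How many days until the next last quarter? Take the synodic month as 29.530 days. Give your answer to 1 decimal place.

25.2 days

Last quarter occurs at elongation 270°, i.e. at age 29.530 × 270/360 = 22.148 d.
This lunation's last quarter (22.148 d) has passed, so add one period: 51.678 − 26.5 = 25.178 days.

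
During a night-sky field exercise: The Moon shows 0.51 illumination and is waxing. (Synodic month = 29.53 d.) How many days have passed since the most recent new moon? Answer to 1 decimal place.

7.5 days

cos θ = 1 − 2f = -0.020, giving a principal value of 91.1°.
Waxing ⇒ before full, so θ = 91.1°.
Age = 29.53 × 91.1°/360° ≈ 7.48 days.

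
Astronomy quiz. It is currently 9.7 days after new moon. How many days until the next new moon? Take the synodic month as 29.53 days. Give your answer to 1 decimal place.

19.8 days

The next new moon completes the synodic month: 29.53 − 9.7 = 19.830 days.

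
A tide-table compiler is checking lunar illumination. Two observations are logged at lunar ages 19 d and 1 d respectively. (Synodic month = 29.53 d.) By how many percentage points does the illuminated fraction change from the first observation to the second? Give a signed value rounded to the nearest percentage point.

-80 pp

First observation: θ = 360°·19/29.53 = 231.6°, so f = 0.810.
Second observation: θ = 12.2°, f = 0.011.
Δf = 0.011 − 0.810 = -0.799, i.e. -80 pp.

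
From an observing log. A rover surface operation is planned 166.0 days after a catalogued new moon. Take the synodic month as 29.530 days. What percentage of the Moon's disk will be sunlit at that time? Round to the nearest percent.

86%

Reduce mod P: 166.0 − 5×29.530 = 18.35 d into the current lunation.
Elongation θ = 360° × 18.35/29.530 ≈ 223.7°.
cos 223.7° = (-0.723), so f = (1 − (-0.723))/2 = 0.861, so 86%.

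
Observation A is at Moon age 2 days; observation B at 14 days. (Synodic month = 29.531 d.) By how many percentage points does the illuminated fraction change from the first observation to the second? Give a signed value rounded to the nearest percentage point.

+95 percentage points

θ₁ = 360° × 2/29.531 = 24.4°, f₁ = (1 − cos θ₁)/2 = 0.045.
θ₂ = 360° × 14/29.531 = 170.7°, f₂ = (1 − cos θ₂)/2 = 0.993.
Change = f₂ − f₁ = +0.949 → +95 percentage points.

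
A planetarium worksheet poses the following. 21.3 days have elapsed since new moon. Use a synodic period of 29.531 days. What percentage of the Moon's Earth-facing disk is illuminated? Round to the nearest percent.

The Moon has covered 21.3/29.531 of its cycle, so θ ≈ 360° × 21.3/29.531 = 259.7°.
cos 259.7° = (-0.180), so f = (1 − (-0.180))/2 = 0.590, so 59%.

59%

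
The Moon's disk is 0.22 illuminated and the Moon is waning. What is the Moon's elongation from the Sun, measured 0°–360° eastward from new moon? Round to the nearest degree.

Invert f = (1 − cos θ)/2 to get cos θ = 1 − 2(0.22) = 0.560, hence θ₀ = arccos 0.560 = 55.9°.
Waning ⇒ past full, so θ = 360° − 55.9° = 304.1°.

304°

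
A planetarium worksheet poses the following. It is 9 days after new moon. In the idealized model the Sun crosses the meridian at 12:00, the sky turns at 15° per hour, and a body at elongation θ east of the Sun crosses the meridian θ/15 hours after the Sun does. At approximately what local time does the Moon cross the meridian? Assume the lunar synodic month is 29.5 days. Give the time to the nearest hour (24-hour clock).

The Moon has covered 9/29.5 of its cycle, so θ ≈ 360° × 9/29.5 = 109.8°.
At 15° of sky rotation per hour, 109.8° corresponds to a 7.32 h lag.
12:00 + 7.32 h ≈ 19:19 → 19:00 to the nearest hour.

19:00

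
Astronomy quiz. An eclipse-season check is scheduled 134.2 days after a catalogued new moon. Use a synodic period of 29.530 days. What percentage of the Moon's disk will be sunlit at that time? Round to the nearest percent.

98%

134.2 d spans 4 complete synodic months (4 × 29.530 = 118.12 d) plus 16.08 d.
The Moon has covered 16.08/29.530 of its cycle, so θ ≈ 360° × 16.08/29.530 = 196.0°.
cos 196.0° = (-0.961), so f = (1 − (-0.961))/2 = 0.981, so 98%.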